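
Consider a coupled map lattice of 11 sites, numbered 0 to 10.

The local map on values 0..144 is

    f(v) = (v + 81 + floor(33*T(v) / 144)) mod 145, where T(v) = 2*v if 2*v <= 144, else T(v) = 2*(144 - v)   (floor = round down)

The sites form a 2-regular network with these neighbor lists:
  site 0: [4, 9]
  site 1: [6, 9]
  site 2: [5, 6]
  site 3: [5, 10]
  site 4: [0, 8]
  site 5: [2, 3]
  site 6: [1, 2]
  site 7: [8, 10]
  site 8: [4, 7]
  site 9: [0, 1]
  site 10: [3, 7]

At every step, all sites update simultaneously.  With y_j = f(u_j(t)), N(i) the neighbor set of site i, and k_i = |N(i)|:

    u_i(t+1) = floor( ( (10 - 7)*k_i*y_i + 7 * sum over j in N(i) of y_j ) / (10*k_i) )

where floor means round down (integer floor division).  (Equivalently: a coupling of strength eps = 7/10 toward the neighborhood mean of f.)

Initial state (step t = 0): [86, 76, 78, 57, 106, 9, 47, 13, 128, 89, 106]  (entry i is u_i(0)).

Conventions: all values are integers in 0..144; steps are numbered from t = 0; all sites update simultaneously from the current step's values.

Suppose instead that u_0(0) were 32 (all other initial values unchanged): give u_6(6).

Simulating step by step:
t=0: [32, 76, 78, 57, 106, 9, 47, 13, 128, 89, 106]
t=1: [76, 31, 47, 59, 87, 50, 31, 75, 76, 74, 59]
t=2: [44, 96, 48, 17, 44, 11, 83, 35, 44, 71, 29]
t=3: [13, 45, 51, 108, 0, 67, 34, 82, 46, 30, 119]
t=4: [101, 89, 60, 52, 60, 34, 42, 37, 45, 72, 56]
t=5: [39, 79, 102, 54, 26, 50, 68, 46, 55, 49, 55]
t=6: [84, 27, 32, 12, 88, 27, 45, 12, 47, 65, 10]

Answer: u_6(6) = 45
Key observation: This trace re-runs the system from the modified initial state.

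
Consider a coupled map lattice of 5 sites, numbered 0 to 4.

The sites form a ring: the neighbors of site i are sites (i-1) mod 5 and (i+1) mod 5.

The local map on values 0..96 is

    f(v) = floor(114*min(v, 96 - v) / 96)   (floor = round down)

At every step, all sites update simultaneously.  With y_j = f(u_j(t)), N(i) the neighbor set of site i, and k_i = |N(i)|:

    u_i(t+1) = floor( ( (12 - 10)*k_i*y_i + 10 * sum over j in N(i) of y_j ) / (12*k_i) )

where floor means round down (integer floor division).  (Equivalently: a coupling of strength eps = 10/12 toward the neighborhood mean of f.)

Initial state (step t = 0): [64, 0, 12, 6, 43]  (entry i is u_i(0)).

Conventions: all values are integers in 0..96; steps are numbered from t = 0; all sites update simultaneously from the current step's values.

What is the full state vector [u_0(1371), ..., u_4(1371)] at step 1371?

Simulating step by step:
t=0: [64, 0, 12, 6, 43]
t=1: [27, 21, 5, 28, 27]
t=2: [28, 19, 24, 20, 32]
t=3: [30, 29, 23, 31, 29]
t=4: [34, 31, 33, 31, 35]
t=5: [38, 38, 36, 39, 38]
t=6: [45, 43, 44, 43, 45]
t=7: [52, 52, 51, 52, 52]
t=8: [52, 52, 52, 52, 52]
t=9: [52, 52, 52, 52, 52]

Answer: [52, 52, 52, 52, 52]
Key observation: The state at step 8, [52, 52, 52, 52, 52], reappears at step 9: the system is in a cycle of period 1 from step 8 on.  Therefore the state at step 1371 equals the state at step 8 + ((1371 - 8) mod 1) = 8, which is [52, 52, 52, 52, 52].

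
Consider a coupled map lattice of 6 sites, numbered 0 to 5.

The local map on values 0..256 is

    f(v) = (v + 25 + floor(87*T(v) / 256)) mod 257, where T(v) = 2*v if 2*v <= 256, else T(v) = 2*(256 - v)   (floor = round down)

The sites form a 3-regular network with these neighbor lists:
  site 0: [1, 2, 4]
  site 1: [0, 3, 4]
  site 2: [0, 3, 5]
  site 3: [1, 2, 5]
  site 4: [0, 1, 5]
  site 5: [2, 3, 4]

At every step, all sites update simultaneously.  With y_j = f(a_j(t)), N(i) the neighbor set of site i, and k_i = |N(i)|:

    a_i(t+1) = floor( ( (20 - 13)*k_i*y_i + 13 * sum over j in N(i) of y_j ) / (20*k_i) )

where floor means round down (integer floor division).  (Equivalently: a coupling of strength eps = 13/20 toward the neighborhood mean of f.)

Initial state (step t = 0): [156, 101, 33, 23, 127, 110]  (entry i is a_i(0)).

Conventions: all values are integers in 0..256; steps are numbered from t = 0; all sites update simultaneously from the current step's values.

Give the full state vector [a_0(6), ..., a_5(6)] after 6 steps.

Answer: [13, 13, 7, 7, 13, 7]

Derivation:
t=0: [156, 101, 33, 23, 127, 110]
t=1: [197, 186, 140, 126, 224, 155]
t=2: [57, 55, 191, 189, 59, 193]
t=3: [94, 94, 28, 27, 95, 29]
t=4: [158, 158, 95, 95, 159, 96]
t=5: [234, 234, 198, 198, 235, 198]
t=6: [13, 13, 7, 7, 13, 7]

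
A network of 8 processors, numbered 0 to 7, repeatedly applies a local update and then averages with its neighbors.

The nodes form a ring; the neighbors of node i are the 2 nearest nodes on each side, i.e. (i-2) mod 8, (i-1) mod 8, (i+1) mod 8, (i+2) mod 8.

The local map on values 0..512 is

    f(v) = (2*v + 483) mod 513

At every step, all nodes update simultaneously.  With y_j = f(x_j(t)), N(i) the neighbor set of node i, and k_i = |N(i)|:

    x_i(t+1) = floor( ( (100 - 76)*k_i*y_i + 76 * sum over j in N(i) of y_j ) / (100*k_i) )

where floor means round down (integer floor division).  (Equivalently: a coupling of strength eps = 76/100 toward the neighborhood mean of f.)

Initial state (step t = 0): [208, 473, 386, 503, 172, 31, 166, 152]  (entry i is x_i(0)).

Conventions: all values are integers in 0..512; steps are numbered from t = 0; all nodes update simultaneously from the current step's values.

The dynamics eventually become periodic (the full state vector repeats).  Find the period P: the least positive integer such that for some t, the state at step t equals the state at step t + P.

Answer: 18
Key observation: The state at step 47, [369, 372, 374, 375, 374, 372, 369, 368], reappears at step 65 — and no state repeats earlier — so the cycle the system enters has period 18.

Derivation:
t=0: [208, 473, 386, 503, 172, 31, 166, 152]
t=1: [322, 353, 352, 296, 270, 264, 263, 279]
t=2: [182, 101, 195, 264, 351, 322, 332, 242]
t=3: [290, 354, 307, 270, 243, 258, 228, 247]
t=4: [222, 245, 238, 346, 393, 469, 376, 323]
t=5: [330, 321, 347, 329, 286, 228, 269, 305]
t=6: [184, 109, 104, 161, 234, 238, 243, 234]
t=7: [320, 281, 281, 307, 365, 415, 424, 376]
t=8: [128, 79, 75, 114, 174, 215, 221, 184]
t=9: [243, 198, 194, 231, 291, 336, 342, 302]
t=10: [285, 336, 331, 273, 210, 158, 163, 222]
t=11: [188, 137, 132, 176, 227, 278, 283, 239]
t=12: [263, 315, 310, 251, 214, 234, 239, 226]
t=13: [315, 299, 294, 303, 368, 435, 440, 380]
t=14: [145, 91, 86, 132, 193, 232, 237, 205]
t=15: [274, 229, 224, 262, 323, 372, 378, 336]
t=16: [226, 301, 296, 337, 276, 226, 134, 191]
t=17: [233, 195, 129, 133, 161, 239, 286, 301]
t=18: [233, 268, 306, 308, 248, 224, 241, 256]
t=19: [391, 322, 297, 294, 304, 380, 450, 459]
t=20: [225, 159, 97, 93, 142, 212, 255, 263]
t=21: [372, 303, 251, 246, 287, 357, 412, 419]
t=22: [259, 286, 257, 250, 270, 244, 200, 206]
t=23: [357, 353, 400, 394, 460, 439, 438, 347]
t=24: [212, 195, 243, 273, 312, 290, 276, 226]
t=25: [331, 328, 268, 178, 115, 106, 179, 253]
t=26: [298, 298, 265, 268, 302, 296, 264, 255]
t=27: [303, 305, 247, 247, 309, 305, 241, 239]
t=28: [287, 289, 238, 239, 292, 289, 232, 230]
t=29: [262, 265, 212, 213, 268, 265, 206, 204]
t=30: [432, 435, 454, 456, 439, 435, 448, 447]
t=31: [342, 345, 344, 345, 349, 346, 338, 336]
t=32: [139, 142, 146, 148, 146, 142, 140, 139]
t=33: [252, 255, 258, 259, 258, 255, 252, 250]
t=34: [476, 479, 482, 484, 482, 479, 476, 475]
t=35: [412, 415, 418, 419, 418, 415, 412, 410]
t=36: [283, 286, 289, 291, 289, 286, 283, 282]
t=37: [26, 29, 32, 33, 32, 29, 26, 24]
t=38: [24, 27, 30, 32, 30, 27, 24, 23]
t=39: [21, 24, 27, 28, 27, 24, 21, 19]
t=40: [14, 17, 20, 22, 20, 17, 14, 13]
t=41: [319, 199, 104, 8, 104, 199, 319, 317]
t=42: [161, 252, 259, 327, 259, 252, 161, 197]
t=43: [377, 352, 376, 392, 376, 352, 377, 378]
t=44: [201, 204, 206, 198, 206, 204, 201, 192]
t=45: [371, 370, 376, 376, 376, 370, 371, 369]
t=46: [199, 201, 204, 204, 204, 201, 199, 197]
t=47: [369, 372, 374, 375, 374, 372, 369, 368]
t=48: [197, 200, 202, 203, 202, 200, 197, 196]
t=49: [366, 369, 371, 372, 371, 369, 366, 365]
t=50: [191, 194, 196, 197, 196, 194, 191, 190]
t=51: [354, 357, 359, 360, 359, 357, 354, 353]
t=52: [167, 170, 172, 173, 172, 170, 167, 166]
t=53: [306, 309, 311, 312, 311, 309, 306, 305]
t=54: [71, 74, 76, 77, 76, 74, 71, 70]
t=55: [114, 117, 119, 120, 119, 117, 114, 113]
t=56: [200, 203, 205, 206, 205, 203, 200, 199]
t=57: [372, 375, 377, 378, 377, 375, 372, 371]
t=58: [203, 206, 208, 209, 208, 206, 203, 202]
t=59: [378, 381, 383, 384, 383, 381, 378, 377]
t=60: [215, 218, 220, 221, 220, 218, 215, 214]
t=61: [402, 405, 407, 408, 407, 405, 402, 401]
t=62: [263, 266, 268, 269, 268, 266, 263, 262]
t=63: [498, 501, 503, 504, 503, 501, 498, 497]
t=64: [455, 458, 460, 461, 460, 458, 455, 454]
t=65: [369, 372, 374, 375, 374, 372, 369, 368]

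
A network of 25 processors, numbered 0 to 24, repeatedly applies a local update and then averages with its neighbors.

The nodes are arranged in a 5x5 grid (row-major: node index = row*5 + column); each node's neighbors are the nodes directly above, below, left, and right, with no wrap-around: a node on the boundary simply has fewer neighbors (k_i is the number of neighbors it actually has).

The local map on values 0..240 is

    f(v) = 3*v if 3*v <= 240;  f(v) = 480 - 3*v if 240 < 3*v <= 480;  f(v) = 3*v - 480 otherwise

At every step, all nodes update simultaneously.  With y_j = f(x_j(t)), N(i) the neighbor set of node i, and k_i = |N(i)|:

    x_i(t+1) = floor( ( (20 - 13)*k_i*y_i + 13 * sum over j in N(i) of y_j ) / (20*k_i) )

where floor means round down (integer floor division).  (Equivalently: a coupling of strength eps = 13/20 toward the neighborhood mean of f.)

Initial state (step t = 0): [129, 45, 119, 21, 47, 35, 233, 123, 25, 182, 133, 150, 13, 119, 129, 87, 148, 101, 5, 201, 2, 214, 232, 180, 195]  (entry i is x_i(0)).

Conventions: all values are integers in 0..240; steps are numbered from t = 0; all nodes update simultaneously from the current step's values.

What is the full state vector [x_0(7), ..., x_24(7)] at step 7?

Answer: [71, 90, 78, 97, 113, 56, 47, 89, 119, 167, 11, 18, 61, 126, 158, 26, 24, 46, 65, 85, 29, 41, 73, 87, 83]

Derivation:
t=0: [129, 45, 119, 21, 47, 35, 233, 123, 25, 182, 133, 150, 13, 119, 129, 87, 148, 101, 5, 201, 2, 214, 232, 180, 195]
t=1: [110, 141, 110, 95, 91, 121, 138, 112, 85, 90, 105, 71, 85, 79, 100, 103, 108, 111, 83, 89, 125, 112, 162, 93, 96]
t=2: [109, 99, 138, 194, 204, 123, 109, 158, 206, 206, 166, 174, 199, 222, 206, 152, 164, 151, 210, 205, 139, 108, 108, 163, 201]
t=3: [149, 144, 86, 108, 124, 109, 109, 79, 118, 136, 44, 63, 83, 153, 147, 28, 44, 80, 110, 136, 80, 104, 96, 96, 89]
t=4: [76, 105, 173, 153, 111, 122, 155, 201, 123, 84, 138, 171, 192, 96, 49, 138, 156, 198, 137, 112, 165, 181, 197, 187, 160]
t=5: [170, 118, 80, 71, 132, 106, 75, 85, 130, 167, 69, 42, 108, 135, 173, 43, 49, 86, 110, 97, 47, 51, 94, 67, 73]
t=6: [104, 151, 206, 164, 105, 156, 182, 194, 118, 53, 162, 163, 159, 96, 75, 152, 153, 183, 164, 154, 141, 158, 194, 193, 203]
t=7: [71, 90, 78, 97, 113, 56, 47, 89, 119, 167, 11, 18, 61, 126, 158, 26, 24, 46, 65, 85, 29, 41, 73, 87, 83]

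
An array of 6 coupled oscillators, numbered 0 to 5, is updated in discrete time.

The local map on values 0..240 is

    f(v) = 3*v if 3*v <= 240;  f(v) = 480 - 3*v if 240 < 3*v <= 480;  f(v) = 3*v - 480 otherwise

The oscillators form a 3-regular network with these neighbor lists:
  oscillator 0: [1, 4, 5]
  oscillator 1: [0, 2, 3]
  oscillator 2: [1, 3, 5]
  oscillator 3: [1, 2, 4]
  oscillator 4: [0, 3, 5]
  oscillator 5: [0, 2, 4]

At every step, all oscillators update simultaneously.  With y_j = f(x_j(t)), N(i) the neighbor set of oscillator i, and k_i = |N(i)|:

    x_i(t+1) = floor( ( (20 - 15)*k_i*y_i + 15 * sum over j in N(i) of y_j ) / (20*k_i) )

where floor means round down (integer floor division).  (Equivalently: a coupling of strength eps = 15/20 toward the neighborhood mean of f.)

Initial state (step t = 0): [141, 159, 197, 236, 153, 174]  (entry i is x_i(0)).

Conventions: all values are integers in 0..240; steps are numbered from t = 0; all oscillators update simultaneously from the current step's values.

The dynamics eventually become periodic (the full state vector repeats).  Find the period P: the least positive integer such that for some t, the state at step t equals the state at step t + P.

Answer: 2
Key observation: The state at step 21, [48, 48, 48, 48, 48, 48], reappears at step 23 — and no state repeats earlier — so the cycle the system enters has period 2.

Derivation:
t=0: [141, 159, 197, 236, 153, 174]
t=1: [30, 99, 96, 90, 87, 57]
t=2: [165, 168, 189, 201, 172, 168]
t=3: [24, 62, 64, 67, 49, 40]
t=4: [131, 162, 174, 181, 135, 132]
t=5: [63, 49, 48, 46, 77, 72]
t=6: [195, 154, 161, 165, 193, 195]
t=7: [81, 35, 35, 33, 81, 78]
t=8: [203, 136, 135, 136, 201, 203]
t=9: [113, 87, 87, 85, 113, 114]
t=10: [159, 201, 200, 201, 161, 159]
t=11: [33, 92, 92, 92, 33, 32]
t=12: [124, 177, 177, 177, 124, 124]
t=13: [93, 65, 65, 65, 93, 93]
t=14: [199, 196, 196, 196, 199, 199]
t=15: [114, 110, 110, 110, 114, 114]
t=16: [141, 147, 147, 147, 141, 141]
t=17: [52, 43, 43, 43, 52, 52]
t=18: [149, 135, 135, 135, 149, 149]
t=19: [43, 64, 64, 64, 43, 43]
t=20: [144, 176, 176, 176, 144, 144]
t=21: [48, 48, 48, 48, 48, 48]
t=22: [144, 144, 144, 144, 144, 144]
t=23: [48, 48, 48, 48, 48, 48]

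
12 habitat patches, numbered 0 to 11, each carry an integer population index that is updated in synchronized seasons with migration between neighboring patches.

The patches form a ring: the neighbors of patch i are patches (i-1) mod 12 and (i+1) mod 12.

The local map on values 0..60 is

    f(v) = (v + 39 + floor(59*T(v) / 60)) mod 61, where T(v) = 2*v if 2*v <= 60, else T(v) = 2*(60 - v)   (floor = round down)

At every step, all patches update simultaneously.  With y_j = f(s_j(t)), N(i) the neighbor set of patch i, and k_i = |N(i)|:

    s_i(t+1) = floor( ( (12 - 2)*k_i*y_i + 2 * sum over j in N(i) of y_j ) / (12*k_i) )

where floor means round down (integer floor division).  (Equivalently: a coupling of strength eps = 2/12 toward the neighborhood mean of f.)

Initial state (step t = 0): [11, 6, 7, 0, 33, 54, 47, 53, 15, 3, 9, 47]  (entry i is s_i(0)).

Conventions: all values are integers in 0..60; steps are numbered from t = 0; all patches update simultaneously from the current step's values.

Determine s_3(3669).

Answer: s_3(3669) = 48
Key observation: The state at step 17, [47, 47, 48, 48, 49, 48, 48, 48, 48, 48, 47, 47], reappears at step 19: the system is in a cycle of period 2 from step 17 on.  Therefore the state at step 3669 equals the state at step 17 + ((3669 - 17) mod 2) = 17, which is [47, 47, 48, 48, 49, 48, 48, 48, 48, 48, 47, 47].

Derivation:
t=0: [11, 6, 7, 0, 33, 54, 47, 53, 15, 3, 9, 47]
t=1: [17, 52, 57, 37, 9, 40, 48, 42, 25, 41, 11, 42]
t=2: [31, 43, 42, 53, 13, 51, 50, 54, 52, 51, 17, 49]
t=3: [12, 50, 54, 42, 20, 43, 46, 43, 44, 44, 31, 42]
t=4: [19, 43, 44, 52, 39, 52, 51, 53, 53, 49, 13, 47]
t=5: [37, 52, 52, 46, 55, 46, 45, 44, 44, 45, 21, 45]
t=6: [58, 46, 45, 49, 43, 50, 52, 52, 52, 51, 42, 51]
t=7: [40, 50, 51, 48, 52, 47, 45, 45, 45, 46, 53, 46]
t=8: [55, 47, 46, 48, 45, 49, 51, 52, 51, 50, 45, 50]
t=9: [43, 49, 50, 49, 51, 48, 46, 45, 46, 47, 51, 47]
t=10: [53, 48, 47, 47, 46, 48, 50, 51, 51, 49, 46, 50]
t=11: [44, 48, 49, 50, 50, 49, 47, 46, 46, 48, 50, 47]
t=12: [52, 49, 48, 47, 47, 48, 49, 50, 50, 49, 47, 50]
t=13: [45, 47, 49, 49, 49, 49, 48, 47, 47, 48, 49, 47]
t=14: [51, 50, 48, 48, 48, 48, 49, 49, 49, 49, 48, 50]
t=15: [46, 47, 48, 49, 49, 48, 48, 48, 48, 48, 48, 47]
t=16: [50, 50, 49, 48, 48, 48, 49, 49, 49, 49, 49, 50]
t=17: [47, 47, 48, 48, 49, 48, 48, 48, 48, 48, 47, 47]
t=18: [50, 49, 49, 48, 48, 48, 49, 49, 49, 49, 49, 50]
t=19: [47, 47, 48, 48, 49, 48, 48, 48, 48, 48, 47, 47]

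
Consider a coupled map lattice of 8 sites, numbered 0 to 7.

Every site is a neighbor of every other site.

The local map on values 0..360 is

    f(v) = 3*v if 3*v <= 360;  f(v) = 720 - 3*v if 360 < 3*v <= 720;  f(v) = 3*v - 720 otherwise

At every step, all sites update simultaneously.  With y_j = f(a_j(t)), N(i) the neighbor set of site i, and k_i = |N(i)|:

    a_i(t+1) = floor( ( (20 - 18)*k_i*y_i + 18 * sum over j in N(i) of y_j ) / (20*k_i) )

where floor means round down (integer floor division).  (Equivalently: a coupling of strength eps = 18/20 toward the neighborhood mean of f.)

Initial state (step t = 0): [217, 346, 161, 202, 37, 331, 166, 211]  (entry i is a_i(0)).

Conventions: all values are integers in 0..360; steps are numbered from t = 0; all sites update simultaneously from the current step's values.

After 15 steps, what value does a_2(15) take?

Simulating step by step:
t=0: [217, 346, 161, 202, 37, 331, 166, 211]
t=1: [182, 174, 177, 180, 180, 176, 177, 181]
t=2: [185, 184, 184, 185, 185, 184, 184, 185]
t=3: [166, 166, 166, 166, 166, 166, 166, 166]
t=4: [222, 222, 222, 222, 222, 222, 222, 222]
t=5: [54, 54, 54, 54, 54, 54, 54, 54]
t=6: [162, 162, 162, 162, 162, 162, 162, 162]
t=7: [234, 234, 234, 234, 234, 234, 234, 234]
t=8: [18, 18, 18, 18, 18, 18, 18, 18]
t=9: [54, 54, 54, 54, 54, 54, 54, 54]
t=10: [162, 162, 162, 162, 162, 162, 162, 162]
t=11: [234, 234, 234, 234, 234, 234, 234, 234]
t=12: [18, 18, 18, 18, 18, 18, 18, 18]
t=13: [54, 54, 54, 54, 54, 54, 54, 54]
t=14: [162, 162, 162, 162, 162, 162, 162, 162]
t=15: [234, 234, 234, 234, 234, 234, 234, 234]

Answer: a_2(15) = 234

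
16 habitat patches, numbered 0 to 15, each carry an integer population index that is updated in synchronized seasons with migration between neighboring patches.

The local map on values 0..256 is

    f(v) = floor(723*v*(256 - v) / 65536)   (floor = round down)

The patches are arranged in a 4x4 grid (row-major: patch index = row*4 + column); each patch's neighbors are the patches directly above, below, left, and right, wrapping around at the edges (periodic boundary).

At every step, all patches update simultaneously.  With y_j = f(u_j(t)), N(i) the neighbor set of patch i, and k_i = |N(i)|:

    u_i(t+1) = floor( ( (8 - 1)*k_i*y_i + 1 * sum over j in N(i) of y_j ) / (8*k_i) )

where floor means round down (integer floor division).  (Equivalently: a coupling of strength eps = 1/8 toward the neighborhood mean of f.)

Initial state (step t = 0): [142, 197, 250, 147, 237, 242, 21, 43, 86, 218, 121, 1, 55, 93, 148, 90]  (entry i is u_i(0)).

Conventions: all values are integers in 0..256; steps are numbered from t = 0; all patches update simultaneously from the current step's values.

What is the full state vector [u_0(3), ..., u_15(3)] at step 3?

Answer: [167, 159, 160, 168, 178, 173, 178, 166, 161, 164, 169, 141, 154, 162, 169, 163]

Derivation:
t=0: [142, 197, 250, 147, 237, 242, 21, 43, 86, 218, 121, 1, 55, 93, 148, 90]
t=1: [170, 124, 30, 168, 57, 42, 57, 97, 149, 96, 167, 20, 126, 162, 170, 158]
t=2: [161, 173, 84, 160, 128, 105, 125, 163, 169, 166, 158, 66, 178, 167, 158, 166]
t=3: [167, 159, 160, 168, 178, 173, 178, 166, 161, 164, 169, 141, 154, 162, 169, 163]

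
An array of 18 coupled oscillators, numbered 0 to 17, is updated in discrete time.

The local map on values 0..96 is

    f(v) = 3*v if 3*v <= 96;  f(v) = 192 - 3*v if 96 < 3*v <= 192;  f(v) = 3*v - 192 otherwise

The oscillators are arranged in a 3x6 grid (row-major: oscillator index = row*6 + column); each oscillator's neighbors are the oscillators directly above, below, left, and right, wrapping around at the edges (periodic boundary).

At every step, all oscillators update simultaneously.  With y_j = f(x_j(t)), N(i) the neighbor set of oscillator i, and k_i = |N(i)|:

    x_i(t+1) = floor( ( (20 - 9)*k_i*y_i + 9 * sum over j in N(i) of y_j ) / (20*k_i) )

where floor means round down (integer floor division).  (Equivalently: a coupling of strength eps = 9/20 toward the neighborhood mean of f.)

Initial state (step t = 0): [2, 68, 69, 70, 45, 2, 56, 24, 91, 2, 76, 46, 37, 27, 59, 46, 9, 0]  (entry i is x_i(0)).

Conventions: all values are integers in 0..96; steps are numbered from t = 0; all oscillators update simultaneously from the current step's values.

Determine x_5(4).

Answer: x_5(4) = 81

Derivation:
t=0: [2, 68, 69, 70, 45, 2, 56, 24, 91, 2, 76, 46, 37, 27, 59, 46, 9, 0]
t=1: [17, 26, 22, 24, 41, 16, 37, 61, 56, 24, 36, 37, 57, 64, 34, 37, 31, 18]
t=2: [53, 57, 66, 72, 71, 55, 62, 25, 39, 68, 81, 74, 32, 22, 68, 81, 83, 57]
t=3: [35, 31, 18, 23, 29, 26, 29, 60, 53, 29, 41, 28, 66, 59, 28, 39, 47, 35]
t=4: [77, 70, 61, 72, 77, 81, 69, 32, 44, 75, 72, 82, 34, 30, 66, 73, 63, 72]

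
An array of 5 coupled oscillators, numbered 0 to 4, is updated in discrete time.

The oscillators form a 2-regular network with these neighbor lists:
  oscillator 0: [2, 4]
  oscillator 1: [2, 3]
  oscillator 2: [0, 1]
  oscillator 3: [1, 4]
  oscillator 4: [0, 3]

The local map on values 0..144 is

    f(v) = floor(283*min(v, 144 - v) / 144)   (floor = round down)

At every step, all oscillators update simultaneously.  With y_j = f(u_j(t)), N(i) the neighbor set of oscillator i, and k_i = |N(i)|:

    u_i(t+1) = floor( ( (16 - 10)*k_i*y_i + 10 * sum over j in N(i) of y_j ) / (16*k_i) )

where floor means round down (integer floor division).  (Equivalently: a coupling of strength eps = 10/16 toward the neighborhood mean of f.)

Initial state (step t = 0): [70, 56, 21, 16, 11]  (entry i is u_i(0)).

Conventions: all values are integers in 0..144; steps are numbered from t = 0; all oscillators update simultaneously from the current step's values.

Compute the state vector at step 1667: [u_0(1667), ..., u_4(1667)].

Simulating step by step:
t=0: [70, 56, 21, 16, 11]
t=1: [70, 63, 92, 52, 60]
t=2: [119, 109, 119, 113, 118]
t=3: [49, 59, 54, 59, 53]
t=4: [101, 112, 105, 111, 104]
t=5: [79, 67, 74, 67, 75]
t=6: [132, 132, 132, 132, 131]
t=7: [23, 23, 23, 23, 23]
t=8: [45, 45, 45, 45, 45]
t=9: [88, 88, 88, 88, 88]
t=10: [110, 110, 110, 110, 110]
t=11: [66, 66, 66, 66, 66]
t=12: [129, 129, 129, 129, 129]
t=13: [29, 29, 29, 29, 29]
t=14: [56, 56, 56, 56, 56]
t=15: [110, 110, 110, 110, 110]

Answer: [129, 129, 129, 129, 129]
Key observation: The state at step 10, [110, 110, 110, 110, 110], reappears at step 15: the system is in a cycle of period 5 from step 10 on.  Therefore the state at step 1667 equals the state at step 10 + ((1667 - 10) mod 5) = 12, which is [129, 129, 129, 129, 129].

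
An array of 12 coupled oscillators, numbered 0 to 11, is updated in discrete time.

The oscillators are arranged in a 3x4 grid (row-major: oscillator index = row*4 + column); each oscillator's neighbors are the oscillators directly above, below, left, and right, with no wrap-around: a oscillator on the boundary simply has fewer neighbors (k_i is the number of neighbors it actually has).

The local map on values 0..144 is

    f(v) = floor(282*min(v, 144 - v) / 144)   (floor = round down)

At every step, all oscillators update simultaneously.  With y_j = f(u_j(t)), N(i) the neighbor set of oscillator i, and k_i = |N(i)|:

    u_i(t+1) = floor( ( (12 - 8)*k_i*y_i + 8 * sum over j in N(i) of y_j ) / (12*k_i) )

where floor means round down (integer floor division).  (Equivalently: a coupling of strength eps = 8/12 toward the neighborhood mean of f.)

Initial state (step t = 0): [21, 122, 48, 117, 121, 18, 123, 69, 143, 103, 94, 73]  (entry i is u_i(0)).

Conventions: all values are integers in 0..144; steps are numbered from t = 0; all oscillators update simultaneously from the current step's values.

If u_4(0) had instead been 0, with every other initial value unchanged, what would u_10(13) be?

Simulating step by step:
t=0: [21, 122, 48, 117, 0, 18, 123, 69, 143, 103, 94, 73]
t=1: [28, 52, 61, 93, 17, 39, 73, 96, 27, 56, 90, 123]
t=2: [62, 89, 115, 104, 51, 89, 112, 93, 64, 88, 99, 80]
t=3: [109, 98, 73, 77, 111, 98, 79, 91, 111, 107, 95, 104]
t=4: [74, 96, 123, 124, 70, 88, 113, 109, 66, 79, 93, 92]
t=5: [122, 95, 56, 49, 129, 106, 72, 67, 131, 117, 97, 89]
t=6: [55, 81, 109, 111, 41, 77, 114, 119, 35, 59, 97, 110]
t=7: [103, 109, 77, 60, 94, 106, 75, 57, 87, 103, 83, 68]
t=8: [81, 86, 114, 119, 91, 88, 117, 122, 96, 94, 117, 121]
t=9: [113, 102, 66, 49, 106, 97, 61, 46, 98, 89, 60, 46]
t=10: [72, 89, 108, 104, 78, 94, 111, 97, 90, 102, 109, 99]
t=11: [125, 104, 78, 80, 119, 96, 75, 81, 105, 87, 74, 82]
t=12: [54, 83, 118, 125, 62, 93, 125, 125, 78, 105, 127, 127]
t=13: [115, 96, 59, 41, 114, 91, 48, 36, 108, 83, 43, 34]

Answer: u_10(13) = 43
Key observation: This trace re-runs the system from the modified initial state.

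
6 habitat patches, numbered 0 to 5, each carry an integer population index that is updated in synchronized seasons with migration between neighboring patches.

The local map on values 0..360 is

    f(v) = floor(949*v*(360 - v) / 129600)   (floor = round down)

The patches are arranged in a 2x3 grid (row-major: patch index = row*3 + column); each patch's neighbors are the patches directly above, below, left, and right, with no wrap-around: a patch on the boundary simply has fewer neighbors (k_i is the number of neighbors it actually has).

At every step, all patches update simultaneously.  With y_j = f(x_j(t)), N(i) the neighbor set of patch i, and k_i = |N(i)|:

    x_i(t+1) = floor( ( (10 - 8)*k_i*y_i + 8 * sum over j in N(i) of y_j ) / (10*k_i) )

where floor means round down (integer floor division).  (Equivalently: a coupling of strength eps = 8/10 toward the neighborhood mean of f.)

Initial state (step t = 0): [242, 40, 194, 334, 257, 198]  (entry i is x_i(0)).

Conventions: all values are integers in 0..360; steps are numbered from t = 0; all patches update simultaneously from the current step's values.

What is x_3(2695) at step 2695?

Answer: x_3(2695) = 223
Key observation: The state at step 7, [223, 223, 223, 223, 223, 223], reappears at step 8: the system is in a cycle of period 1 from step 7 on.  Therefore the state at step 2695 equals the state at step 7 + ((2695 - 7) mod 1) = 7, which is [223, 223, 223, 223, 223, 223].

Derivation:
t=0: [242, 40, 194, 334, 257, 198]
t=1: [104, 188, 177, 173, 142, 218]
t=2: [227, 222, 232, 215, 231, 230]
t=3: [225, 219, 220, 221, 222, 217]
t=4: [224, 224, 226, 223, 225, 225]
t=5: [223, 222, 222, 222, 222, 221]
t=6: [223, 223, 224, 223, 224, 224]
t=7: [223, 223, 223, 223, 223, 223]
t=8: [223, 223, 223, 223, 223, 223]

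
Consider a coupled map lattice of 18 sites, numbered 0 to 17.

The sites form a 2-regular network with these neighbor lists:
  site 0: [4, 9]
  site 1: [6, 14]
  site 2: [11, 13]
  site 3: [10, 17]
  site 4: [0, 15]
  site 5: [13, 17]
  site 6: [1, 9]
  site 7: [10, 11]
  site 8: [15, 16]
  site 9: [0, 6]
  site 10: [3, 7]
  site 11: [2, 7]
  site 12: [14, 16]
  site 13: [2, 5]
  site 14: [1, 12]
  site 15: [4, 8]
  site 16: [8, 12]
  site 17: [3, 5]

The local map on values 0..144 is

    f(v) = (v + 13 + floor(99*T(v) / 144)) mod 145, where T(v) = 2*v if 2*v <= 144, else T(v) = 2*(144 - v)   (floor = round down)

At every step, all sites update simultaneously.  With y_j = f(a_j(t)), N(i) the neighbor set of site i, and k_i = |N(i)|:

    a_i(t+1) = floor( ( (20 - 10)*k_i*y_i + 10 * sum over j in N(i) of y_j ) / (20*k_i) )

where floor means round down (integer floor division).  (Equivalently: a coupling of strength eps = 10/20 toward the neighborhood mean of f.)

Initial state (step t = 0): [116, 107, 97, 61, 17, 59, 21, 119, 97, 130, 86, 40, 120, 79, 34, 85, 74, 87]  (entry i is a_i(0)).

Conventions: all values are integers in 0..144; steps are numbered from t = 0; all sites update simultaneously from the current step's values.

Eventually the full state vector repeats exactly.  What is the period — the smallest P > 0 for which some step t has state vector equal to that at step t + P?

Simulating step by step:
t=0: [116, 107, 97, 61, 17, 59, 21, 119, 97, 130, 86, 40, 120, 79, 34, 85, 74, 87]
t=1: [28, 51, 50, 22, 40, 21, 41, 45, 32, 29, 24, 66, 43, 27, 58, 37, 31, 21]
t=2: [86, 95, 90, 65, 98, 65, 108, 83, 91, 87, 81, 74, 80, 86, 64, 99, 94, 62]
t=3: [32, 26, 33, 23, 29, 23, 28, 35, 30, 31, 31, 35, 30, 30, 26, 29, 31, 18]
t=4: [86, 75, 90, 68, 83, 68, 79, 93, 83, 85, 83, 94, 82, 81, 76, 81, 85, 61]
t=5: [33, 36, 32, 26, 34, 26, 35, 31, 34, 34, 32, 30, 35, 32, 36, 34, 34, 20]
t=6: [92, 97, 87, 74, 92, 74, 95, 86, 93, 93, 84, 85, 95, 85, 97, 93, 93, 67]
t=7: [31, 29, 33, 34, 31, 34, 30, 33, 31, 30, 34, 33, 30, 34, 29, 31, 30, 32]
t=8: [85, 81, 91, 92, 86, 92, 83, 91, 85, 84, 92, 91, 83, 92, 81, 86, 84, 91]
t=9: [33, 34, 31, 31, 33, 31, 34, 31, 33, 34, 31, 31, 34, 31, 34, 33, 34, 31]
t=10: [91, 93, 86, 86, 91, 86, 93, 86, 91, 92, 86, 86, 93, 86, 93, 91, 92, 86]
t=11: [31, 31, 33, 33, 31, 33, 31, 33, 31, 31, 33, 33, 31, 33, 31, 31, 31, 33]
t=12: [86, 86, 91, 91, 86, 91, 86, 91, 86, 86, 91, 91, 86, 91, 86, 86, 86, 91]
t=13: [33, 33, 31, 31, 33, 31, 33, 31, 33, 33, 31, 31, 33, 31, 33, 33, 33, 31]
t=14: [91, 91, 86, 86, 91, 86, 91, 86, 91, 91, 86, 86, 91, 86, 91, 91, 91, 86]
t=15: [31, 31, 33, 33, 31, 33, 31, 33, 31, 31, 33, 33, 31, 33, 31, 31, 31, 33]

Answer: 4
Key observation: The state at step 11, [31, 31, 33, 33, 31, 33, 31, 33, 31, 31, 33, 33, 31, 33, 31, 31, 31, 33], reappears at step 15 — and no state repeats earlier — so the cycle the system enters has period 4.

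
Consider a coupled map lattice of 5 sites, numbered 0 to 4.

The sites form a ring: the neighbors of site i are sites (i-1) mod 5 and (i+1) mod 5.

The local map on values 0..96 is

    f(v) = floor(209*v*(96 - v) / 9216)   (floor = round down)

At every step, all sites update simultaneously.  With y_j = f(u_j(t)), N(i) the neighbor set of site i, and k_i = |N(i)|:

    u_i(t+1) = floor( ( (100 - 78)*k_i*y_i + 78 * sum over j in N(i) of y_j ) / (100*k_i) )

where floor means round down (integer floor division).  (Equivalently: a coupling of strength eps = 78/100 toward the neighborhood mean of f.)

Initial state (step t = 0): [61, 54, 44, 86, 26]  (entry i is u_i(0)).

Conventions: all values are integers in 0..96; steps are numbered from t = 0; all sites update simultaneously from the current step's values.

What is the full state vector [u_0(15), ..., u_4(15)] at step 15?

Simulating step by step:
t=0: [61, 54, 44, 86, 26]
t=1: [46, 49, 38, 40, 35]
t=2: [50, 50, 50, 48, 50]
t=3: [52, 52, 52, 52, 52]
t=4: [51, 51, 51, 51, 51]
t=5: [52, 52, 52, 52, 52]
t=6: [51, 51, 51, 51, 51]
t=7: [52, 52, 52, 52, 52]
t=8: [51, 51, 51, 51, 51]
t=9: [52, 52, 52, 52, 52]
t=10: [51, 51, 51, 51, 51]
t=11: [52, 52, 52, 52, 52]
t=12: [51, 51, 51, 51, 51]
t=13: [52, 52, 52, 52, 52]
t=14: [51, 51, 51, 51, 51]
t=15: [52, 52, 52, 52, 52]

Answer: [52, 52, 52, 52, 52]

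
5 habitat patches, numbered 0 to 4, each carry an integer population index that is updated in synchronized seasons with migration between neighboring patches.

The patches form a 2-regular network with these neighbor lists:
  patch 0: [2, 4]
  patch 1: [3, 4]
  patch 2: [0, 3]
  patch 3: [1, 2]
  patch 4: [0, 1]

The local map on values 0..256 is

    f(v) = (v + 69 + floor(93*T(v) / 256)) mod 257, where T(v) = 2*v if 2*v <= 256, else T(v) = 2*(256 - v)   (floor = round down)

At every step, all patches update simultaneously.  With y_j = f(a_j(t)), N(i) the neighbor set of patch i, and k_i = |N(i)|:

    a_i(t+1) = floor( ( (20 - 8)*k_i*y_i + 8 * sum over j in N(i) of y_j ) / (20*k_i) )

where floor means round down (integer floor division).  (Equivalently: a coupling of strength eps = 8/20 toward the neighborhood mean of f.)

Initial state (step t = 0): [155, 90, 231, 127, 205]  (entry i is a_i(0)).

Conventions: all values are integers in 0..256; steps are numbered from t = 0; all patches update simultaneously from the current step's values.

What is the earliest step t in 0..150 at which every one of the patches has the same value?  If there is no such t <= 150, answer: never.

Simulating step by step:
t=0: [155, 90, 231, 127, 205]  (not all equal)
t=1: [47, 151, 50, 75, 85]  (not all equal)
t=2: [164, 106, 162, 157, 166]  (not all equal)
t=3: [42, 167, 41, 82, 84]  (not all equal)
t=4: [155, 110, 153, 162, 165]  (not all equal)
t=5: [40, 17, 39, 33, 34]  (not all equal)
t=6: [135, 109, 134, 121, 123]  (not all equal)
t=7: [32, 8, 31, 18, 21]  (not all equal)
t=8: [119, 90, 118, 100, 104]  (not all equal)
t=9: [62, 232, 60, 192, 197]  (not all equal)
t=10: [150, 56, 148, 76, 78]  (not all equal)
t=11: [71, 179, 70, 160, 162]  (not all equal)
t=12: [160, 44, 159, 71, 72]  (not all equal)
t=13: [71, 163, 71, 151, 152]  (not all equal)
t=14: [160, 40, 160, 70, 70]  (not all equal)
t=15: [70, 158, 70, 149, 149]  (not all equal)
t=16: [158, 39, 158, 68, 68]  (not all equal)
t=17: [70, 156, 70, 147, 147]  (not all equal)
t=18: [158, 39, 158, 68, 68]  (not all equal)

Answer: never
Key observation: The state at step 16 reappears at step 18 — the system is in a cycle of period 2 from step 16 on.  No step 0..18 is synchronized, and the cycle repeats forever, so no step up to 150 (or ever) has all patches equal.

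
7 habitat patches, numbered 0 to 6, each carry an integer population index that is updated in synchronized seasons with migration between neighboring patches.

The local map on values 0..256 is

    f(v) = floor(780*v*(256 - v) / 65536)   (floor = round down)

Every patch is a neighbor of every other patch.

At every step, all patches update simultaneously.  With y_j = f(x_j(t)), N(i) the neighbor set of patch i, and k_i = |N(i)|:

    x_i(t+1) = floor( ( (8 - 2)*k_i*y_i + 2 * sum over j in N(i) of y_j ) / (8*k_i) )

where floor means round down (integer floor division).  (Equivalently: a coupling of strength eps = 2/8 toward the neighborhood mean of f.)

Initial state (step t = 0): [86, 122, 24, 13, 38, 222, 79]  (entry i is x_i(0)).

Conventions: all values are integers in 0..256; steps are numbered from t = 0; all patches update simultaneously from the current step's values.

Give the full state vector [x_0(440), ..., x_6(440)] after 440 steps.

Answer: [175, 175, 175, 175, 175, 175, 175]
Key observation: The state at step 12, [175, 175, 175, 175, 175, 175, 175], reappears at step 14: the system is in a cycle of period 2 from step 12 on.  Therefore the state at step 440 equals the state at step 12 + ((440 - 12) mod 2) = 12, which is [175, 175, 175, 175, 175, 175, 175].

Derivation:
t=0: [86, 122, 24, 13, 38, 222, 79]
t=1: [157, 171, 81, 60, 103, 97, 151]
t=2: [181, 172, 169, 149, 183, 180, 184]
t=3: [162, 169, 172, 182, 160, 163, 160]
t=4: [179, 174, 172, 164, 180, 178, 180]
t=5: [165, 168, 169, 175, 163, 165, 163]
t=6: [177, 175, 174, 170, 178, 177, 178]
t=7: [166, 167, 168, 172, 165, 166, 165]
t=8: [176, 176, 175, 172, 177, 176, 177]
t=9: [167, 167, 167, 169, 166, 167, 166]
t=10: [176, 176, 176, 174, 176, 176, 176]
t=11: [167, 167, 167, 168, 167, 167, 167]
t=12: [175, 175, 175, 175, 175, 175, 175]
t=13: [168, 168, 168, 168, 168, 168, 168]
t=14: [175, 175, 175, 175, 175, 175, 175]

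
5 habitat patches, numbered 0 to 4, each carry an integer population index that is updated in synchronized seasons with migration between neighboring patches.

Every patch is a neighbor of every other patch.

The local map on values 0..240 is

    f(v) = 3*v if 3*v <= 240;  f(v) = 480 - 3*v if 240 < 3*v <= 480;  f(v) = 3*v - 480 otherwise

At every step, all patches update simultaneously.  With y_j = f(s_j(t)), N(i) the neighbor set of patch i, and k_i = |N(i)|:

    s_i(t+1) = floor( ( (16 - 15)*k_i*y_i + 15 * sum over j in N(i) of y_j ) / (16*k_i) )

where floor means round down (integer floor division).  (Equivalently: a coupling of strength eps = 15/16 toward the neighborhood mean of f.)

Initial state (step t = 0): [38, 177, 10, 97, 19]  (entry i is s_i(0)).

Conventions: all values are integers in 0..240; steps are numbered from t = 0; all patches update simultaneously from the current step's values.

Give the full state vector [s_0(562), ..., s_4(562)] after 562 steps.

Answer: [233, 232, 232, 233, 232]
Key observation: The state at step 12, [233, 232, 232, 233, 232], reappears at step 17: the system is in a cycle of period 5 from step 12 on.  Therefore the state at step 562 equals the state at step 12 + ((562 - 12) mod 5) = 12, which is [233, 232, 232, 233, 232].

Derivation:
t=0: [38, 177, 10, 97, 19]
t=1: [83, 94, 98, 70, 93]
t=2: [200, 206, 208, 204, 205]
t=3: [136, 133, 132, 134, 133]
t=4: [80, 78, 78, 79, 78]
t=5: [235, 236, 236, 235, 236]
t=6: [227, 226, 226, 227, 226]
t=7: [198, 199, 199, 198, 199]
t=8: [116, 115, 115, 116, 115]
t=9: [134, 133, 133, 134, 133]
t=10: [80, 79, 79, 80, 79]
t=11: [237, 238, 238, 237, 238]
t=12: [233, 232, 232, 233, 232]
t=13: [216, 217, 217, 216, 217]
t=14: [170, 169, 169, 170, 169]
t=15: [27, 28, 28, 27, 28]
t=16: [83, 82, 82, 83, 82]
t=17: [233, 232, 232, 233, 232]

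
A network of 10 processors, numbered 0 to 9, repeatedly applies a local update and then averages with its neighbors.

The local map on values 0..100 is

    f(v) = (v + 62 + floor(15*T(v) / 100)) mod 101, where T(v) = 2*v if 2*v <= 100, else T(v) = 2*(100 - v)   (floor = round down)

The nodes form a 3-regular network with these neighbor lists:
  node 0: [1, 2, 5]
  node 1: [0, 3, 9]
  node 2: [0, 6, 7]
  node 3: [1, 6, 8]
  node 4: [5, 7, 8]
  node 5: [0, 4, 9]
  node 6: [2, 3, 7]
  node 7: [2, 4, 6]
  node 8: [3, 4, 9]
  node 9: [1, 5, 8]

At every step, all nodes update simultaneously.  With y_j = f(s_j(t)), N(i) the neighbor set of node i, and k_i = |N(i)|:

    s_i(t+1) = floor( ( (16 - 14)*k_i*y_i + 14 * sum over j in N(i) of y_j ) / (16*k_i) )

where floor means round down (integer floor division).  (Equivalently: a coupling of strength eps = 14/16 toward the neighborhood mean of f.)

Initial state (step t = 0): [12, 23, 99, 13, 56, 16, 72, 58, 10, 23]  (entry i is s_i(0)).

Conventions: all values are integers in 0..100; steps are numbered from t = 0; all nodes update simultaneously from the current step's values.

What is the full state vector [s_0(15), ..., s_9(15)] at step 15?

Simulating step by step:
t=0: [12, 23, 99, 13, 56, 16, 72, 58, 10, 23]
t=1: [77, 83, 50, 70, 58, 68, 54, 42, 67, 83]
t=2: [38, 44, 28, 38, 30, 40, 27, 26, 39, 42]
t=3: [38, 12, 71, 38, 34, 8, 71, 68, 8, 14]
t=4: [56, 38, 30, 56, 53, 36, 30, 29, 36, 74]
t=5: [8, 31, 37, 8, 36, 30, 37, 20, 30, 12]
t=6: [11, 64, 50, 11, 26, 45, 50, 18, 45, 9]
t=7: [32, 70, 57, 32, 47, 73, 57, 53, 73, 30]
t=8: [32, 6, 21, 32, 35, 12, 21, 27, 12, 36]
t=9: [68, 11, 65, 68, 73, 14, 65, 65, 14, 65]
t=10: [60, 42, 36, 60, 62, 43, 36, 37, 43, 73]
t=11: [15, 33, 15, 15, 16, 33, 15, 15, 33, 18]
t=12: [35, 72, 81, 35, 35, 72, 81, 81, 72, 13]
t=13: [38, 31, 35, 38, 38, 31, 35, 35, 31, 45]
t=14: [3, 11, 7, 3, 3, 11, 7, 7, 11, 3]
t=15: [73, 66, 69, 73, 73, 66, 69, 69, 66, 74]

Answer: [73, 66, 69, 73, 73, 66, 69, 69, 66, 74]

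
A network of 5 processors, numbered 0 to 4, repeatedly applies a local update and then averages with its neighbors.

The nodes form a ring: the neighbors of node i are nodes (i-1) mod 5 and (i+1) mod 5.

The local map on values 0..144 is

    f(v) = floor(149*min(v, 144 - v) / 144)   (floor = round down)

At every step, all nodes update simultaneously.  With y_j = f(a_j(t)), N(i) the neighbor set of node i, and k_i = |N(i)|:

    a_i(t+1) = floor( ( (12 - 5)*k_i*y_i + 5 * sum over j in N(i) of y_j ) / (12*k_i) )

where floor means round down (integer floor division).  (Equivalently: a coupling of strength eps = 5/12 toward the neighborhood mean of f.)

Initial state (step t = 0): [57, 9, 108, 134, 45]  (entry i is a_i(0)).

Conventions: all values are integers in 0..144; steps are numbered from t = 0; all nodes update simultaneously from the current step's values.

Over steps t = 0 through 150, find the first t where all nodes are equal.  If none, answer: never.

Simulating step by step:
t=0: [57, 9, 108, 134, 45]  (not all equal)
t=1: [45, 25, 25, 23, 41]  (not all equal)
t=2: [40, 29, 24, 27, 38]  (not all equal)
t=3: [38, 31, 25, 28, 36]  (not all equal)
t=4: [37, 32, 27, 29, 35]  (not all equal)
t=5: [36, 32, 28, 30, 35]  (not all equal)
t=6: [35, 32, 29, 31, 35]  (not all equal)
t=7: [35, 33, 31, 32, 35]  (not all equal)
t=8: [35, 34, 32, 33, 35]  (not all equal)
t=9: [35, 34, 33, 34, 35]  (not all equal)
t=10: [35, 35, 34, 35, 35]  (not all equal)
t=11: [36, 35, 35, 35, 36]  (not all equal)
t=12: [36, 36, 36, 36, 36]  (all equal)

Answer: 12
Key observation: Synchronization is absorbing here: once all nodes are equal they stay equal, and step 12 is the first all-equal step.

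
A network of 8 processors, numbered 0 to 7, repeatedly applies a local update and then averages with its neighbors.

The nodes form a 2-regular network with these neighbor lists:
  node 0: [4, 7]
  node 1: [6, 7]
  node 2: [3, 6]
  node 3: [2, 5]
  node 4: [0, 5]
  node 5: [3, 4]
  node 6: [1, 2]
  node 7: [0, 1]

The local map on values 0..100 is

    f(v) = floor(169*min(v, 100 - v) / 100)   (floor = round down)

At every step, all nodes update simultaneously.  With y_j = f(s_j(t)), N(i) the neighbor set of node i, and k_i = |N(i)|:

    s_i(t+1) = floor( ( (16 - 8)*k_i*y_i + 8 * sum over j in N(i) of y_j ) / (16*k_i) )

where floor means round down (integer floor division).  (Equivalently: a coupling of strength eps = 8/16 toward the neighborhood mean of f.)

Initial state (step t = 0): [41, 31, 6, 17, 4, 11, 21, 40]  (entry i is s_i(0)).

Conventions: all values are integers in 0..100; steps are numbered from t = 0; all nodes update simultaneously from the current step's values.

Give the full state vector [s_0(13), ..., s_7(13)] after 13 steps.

Simulating step by step:
t=0: [41, 31, 6, 17, 4, 11, 21, 40]
t=1: [52, 51, 20, 21, 24, 17, 33, 63]
t=2: [66, 70, 39, 32, 47, 32, 56, 71]
t=3: [60, 55, 64, 56, 67, 60, 65, 51]
t=4: [67, 73, 63, 68, 61, 65, 63, 76]
t=5: [53, 48, 60, 57, 61, 59, 57, 45]
t=6: [74, 77, 69, 70, 69, 68, 73, 78]
t=7: [43, 39, 49, 51, 50, 52, 45, 38]
t=8: [73, 67, 80, 81, 80, 82, 74, 66]
t=9: [45, 52, 35, 31, 35, 31, 43, 53]
t=10: [72, 78, 60, 53, 61, 53, 71, 78]
t=11: [49, 40, 65, 76, 64, 75, 50, 39]
t=12: [72, 70, 60, 45, 61, 46, 73, 69]
t=13: [52, 49, 63, 74, 63, 73, 51, 50]

Answer: [52, 49, 63, 74, 63, 73, 51, 50]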